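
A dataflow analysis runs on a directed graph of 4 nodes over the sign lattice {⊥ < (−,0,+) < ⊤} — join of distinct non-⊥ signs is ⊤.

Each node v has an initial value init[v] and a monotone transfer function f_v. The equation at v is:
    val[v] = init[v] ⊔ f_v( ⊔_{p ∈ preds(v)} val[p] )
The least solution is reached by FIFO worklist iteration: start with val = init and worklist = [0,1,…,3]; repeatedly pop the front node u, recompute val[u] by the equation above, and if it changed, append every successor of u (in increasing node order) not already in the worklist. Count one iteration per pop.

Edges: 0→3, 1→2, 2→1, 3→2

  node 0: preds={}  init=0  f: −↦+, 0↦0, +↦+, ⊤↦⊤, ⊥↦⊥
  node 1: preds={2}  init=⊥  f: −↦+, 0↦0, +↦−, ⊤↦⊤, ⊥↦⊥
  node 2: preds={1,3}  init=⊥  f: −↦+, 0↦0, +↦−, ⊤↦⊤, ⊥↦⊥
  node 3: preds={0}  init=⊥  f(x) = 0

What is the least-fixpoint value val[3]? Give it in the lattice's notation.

0

Trace (7 dequeues):
  [1] u=0 | in ⊥ | out 0 | ==
  [2] u=1 | in ⊥ | out ⊥ | ==
  [3] u=2 | in ⊥ | out ⊥ | ==
  [4] u=3 | in 0 | out 0 | prev ⊥ | push {2}
  [5] u=2 | in 0 | out 0 | prev ⊥ | push {1}
  [6] u=1 | in 0 | out 0 | prev ⊥ | push {2}
  [7] u=2 | in 0 | out 0 | ==

Converged values:
  [0] 0
  [1] 0
  [2] 0
  [3] 0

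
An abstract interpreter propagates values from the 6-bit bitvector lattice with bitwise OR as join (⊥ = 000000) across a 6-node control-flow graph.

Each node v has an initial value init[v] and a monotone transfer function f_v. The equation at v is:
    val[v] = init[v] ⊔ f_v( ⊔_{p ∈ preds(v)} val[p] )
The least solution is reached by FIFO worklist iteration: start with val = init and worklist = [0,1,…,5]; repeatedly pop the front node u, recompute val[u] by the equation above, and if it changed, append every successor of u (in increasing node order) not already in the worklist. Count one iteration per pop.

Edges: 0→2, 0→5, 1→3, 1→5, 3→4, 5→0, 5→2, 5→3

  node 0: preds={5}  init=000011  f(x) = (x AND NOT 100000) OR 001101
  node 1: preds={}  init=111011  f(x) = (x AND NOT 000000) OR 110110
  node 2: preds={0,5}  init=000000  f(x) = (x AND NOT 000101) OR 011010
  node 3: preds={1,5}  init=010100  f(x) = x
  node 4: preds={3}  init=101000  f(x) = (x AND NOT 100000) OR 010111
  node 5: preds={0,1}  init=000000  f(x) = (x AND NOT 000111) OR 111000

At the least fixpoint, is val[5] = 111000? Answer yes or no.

Trace (10 dequeues):
  [1] u=0 | in 000000 | out 001111 | prev 000011 | push {}
  [2] u=1 | in 000000 | out 111111 | prev 111011 | push {}
  [3] u=2 | in 001111 | out 011010 | prev 000000 | push {}
  [4] u=3 | in 111111 | out 111111 | prev 010100 | push {}
  [5] u=4 | in 111111 | out 111111 | prev 101000 | push {}
  [6] u=5 | in 111111 | out 111000 | prev 000000 | push {0,2,3}
  [7] u=0 | in 111000 | out 011111 | prev 001111 | push {5}
  [8] u=2 | in 111111 | out 111010 | prev 011010 | push {}
  [9] u=3 | in 111111 | out 111111 | ==
  [10] u=5 | in 111111 | out 111000 | ==

Converged values:
  [0] 011111
  [1] 111111
  [2] 111010
  [3] 111111
  [4] 111111
  [5] 111000

yes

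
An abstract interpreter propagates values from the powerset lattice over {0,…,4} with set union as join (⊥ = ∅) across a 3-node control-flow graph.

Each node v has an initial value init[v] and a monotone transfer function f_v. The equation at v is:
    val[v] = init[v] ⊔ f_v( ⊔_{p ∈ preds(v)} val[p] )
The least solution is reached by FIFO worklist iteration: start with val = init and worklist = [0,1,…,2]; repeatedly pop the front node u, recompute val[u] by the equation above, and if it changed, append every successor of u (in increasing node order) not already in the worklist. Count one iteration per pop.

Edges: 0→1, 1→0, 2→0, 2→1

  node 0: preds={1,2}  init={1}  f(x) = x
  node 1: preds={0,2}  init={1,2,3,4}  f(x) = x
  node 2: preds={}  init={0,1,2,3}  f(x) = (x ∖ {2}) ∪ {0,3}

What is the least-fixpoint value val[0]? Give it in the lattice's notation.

Iteration log — 4 steps:
  step 1. node 0  ⊔preds={0,1,2,3,4}  new={0,1,2,3,4}  old={1}  +wl: 
  step 2. node 1  ⊔preds={0,1,2,3,4}  new={0,1,2,3,4}  old={1,2,3,4}  +wl: 0
  step 3. node 2  ⊔preds={}  new={0,1,2,3}  stable
  step 4. node 0  ⊔preds={0,1,2,3,4}  new={0,1,2,3,4}  stable

Least fixpoint reached:
  node 0: {0,1,2,3,4}
  node 1: {0,1,2,3,4}
  node 2: {0,1,2,3}

{0,1,2,3,4}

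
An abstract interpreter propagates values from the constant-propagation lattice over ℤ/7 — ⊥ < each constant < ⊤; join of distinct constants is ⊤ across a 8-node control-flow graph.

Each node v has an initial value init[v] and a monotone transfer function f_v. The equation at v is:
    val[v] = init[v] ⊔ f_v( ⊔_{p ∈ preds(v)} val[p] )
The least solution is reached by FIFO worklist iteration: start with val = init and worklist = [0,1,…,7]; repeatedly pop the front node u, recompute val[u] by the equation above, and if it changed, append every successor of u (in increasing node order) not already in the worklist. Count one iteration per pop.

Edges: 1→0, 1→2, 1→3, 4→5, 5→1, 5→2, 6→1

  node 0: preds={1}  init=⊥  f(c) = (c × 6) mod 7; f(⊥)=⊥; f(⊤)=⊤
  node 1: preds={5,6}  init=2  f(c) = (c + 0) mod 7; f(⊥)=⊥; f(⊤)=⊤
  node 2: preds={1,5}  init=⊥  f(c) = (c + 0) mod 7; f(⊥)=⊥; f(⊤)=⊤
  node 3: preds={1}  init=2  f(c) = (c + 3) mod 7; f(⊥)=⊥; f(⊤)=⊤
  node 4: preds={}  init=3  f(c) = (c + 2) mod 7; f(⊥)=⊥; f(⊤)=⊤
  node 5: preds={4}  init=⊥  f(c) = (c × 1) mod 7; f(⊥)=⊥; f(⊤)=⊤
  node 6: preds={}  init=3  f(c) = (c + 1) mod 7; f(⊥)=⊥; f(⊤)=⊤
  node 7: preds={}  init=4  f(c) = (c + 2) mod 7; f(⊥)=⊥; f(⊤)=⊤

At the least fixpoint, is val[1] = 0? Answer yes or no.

Iteration log — 11 steps:
  step 1. node 0  ⊔preds=2  new=5  old=⊥  +wl: 
  step 2. node 1  ⊔preds=3  new=⊤  old=2  +wl: 0
  step 3. node 2  ⊔preds=⊤  new=⊤  old=⊥  +wl: 
  step 4. node 3  ⊔preds=⊤  new=⊤  old=2  +wl: 
  step 5. node 4  ⊔preds=⊥  new=3  stable
  step 6. node 5  ⊔preds=3  new=3  old=⊥  +wl: 1,2
  step 7. node 6  ⊔preds=⊥  new=3  stable
  step 8. node 7  ⊔preds=⊥  new=4  stable
  step 9. node 0  ⊔preds=⊤  new=⊤  old=5  +wl: 
  step 10. node 1  ⊔preds=3  new=⊤  stable
  step 11. node 2  ⊔preds=⊤  new=⊤  stable

Least fixpoint reached:
  node 0: ⊤
  node 1: ⊤
  node 2: ⊤
  node 3: ⊤
  node 4: 3
  node 5: 3
  node 6: 3
  node 7: 4

no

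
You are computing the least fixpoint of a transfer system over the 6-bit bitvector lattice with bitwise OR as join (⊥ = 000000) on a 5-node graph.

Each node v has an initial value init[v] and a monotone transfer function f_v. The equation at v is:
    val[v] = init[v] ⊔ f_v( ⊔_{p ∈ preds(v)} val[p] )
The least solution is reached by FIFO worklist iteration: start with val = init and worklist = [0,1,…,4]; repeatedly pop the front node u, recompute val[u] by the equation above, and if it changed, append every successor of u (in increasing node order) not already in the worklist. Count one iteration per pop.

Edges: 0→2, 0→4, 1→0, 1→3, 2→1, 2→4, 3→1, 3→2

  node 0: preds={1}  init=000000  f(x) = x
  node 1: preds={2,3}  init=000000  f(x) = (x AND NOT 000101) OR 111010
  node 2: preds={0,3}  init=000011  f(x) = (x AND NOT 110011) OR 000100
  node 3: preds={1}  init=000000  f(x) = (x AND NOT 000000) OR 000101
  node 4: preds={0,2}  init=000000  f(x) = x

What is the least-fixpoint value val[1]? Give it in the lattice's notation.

Trace (10 dequeues):
  [1] u=0 | in 000000 | out 000000 | ==
  [2] u=1 | in 000011 | out 111010 | prev 000000 | push {0}
  [3] u=2 | in 000000 | out 000111 | prev 000011 | push {1}
  [4] u=3 | in 111010 | out 111111 | prev 000000 | push {2}
  [5] u=4 | in 000111 | out 000111 | prev 000000 | push {}
  [6] u=0 | in 111010 | out 111010 | prev 000000 | push {4}
  [7] u=1 | in 111111 | out 111010 | ==
  [8] u=2 | in 111111 | out 001111 | prev 000111 | push {1}
  [9] u=4 | in 111111 | out 111111 | prev 000111 | push {}
  [10] u=1 | in 111111 | out 111010 | ==

Converged values:
  [0] 111010
  [1] 111010
  [2] 001111
  [3] 111111
  [4] 111111

111010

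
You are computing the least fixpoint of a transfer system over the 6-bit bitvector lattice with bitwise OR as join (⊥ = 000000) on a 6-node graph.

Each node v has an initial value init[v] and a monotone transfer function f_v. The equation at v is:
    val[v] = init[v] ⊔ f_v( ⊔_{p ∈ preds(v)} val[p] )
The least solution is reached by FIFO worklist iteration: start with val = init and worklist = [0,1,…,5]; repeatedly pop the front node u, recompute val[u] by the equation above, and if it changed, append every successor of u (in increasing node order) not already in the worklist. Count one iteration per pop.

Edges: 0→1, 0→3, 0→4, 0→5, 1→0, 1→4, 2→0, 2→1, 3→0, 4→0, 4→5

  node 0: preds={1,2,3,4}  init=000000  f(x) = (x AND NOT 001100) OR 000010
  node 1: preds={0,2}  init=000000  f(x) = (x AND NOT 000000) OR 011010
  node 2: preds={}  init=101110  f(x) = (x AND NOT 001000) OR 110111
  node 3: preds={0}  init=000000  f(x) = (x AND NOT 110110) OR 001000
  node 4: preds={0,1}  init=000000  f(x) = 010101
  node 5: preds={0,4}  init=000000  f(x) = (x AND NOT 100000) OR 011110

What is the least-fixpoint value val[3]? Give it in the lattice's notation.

Iteration log — 12 steps:
  step 1. node 0  ⊔preds=101110  new=100010  old=000000  +wl: 
  step 2. node 1  ⊔preds=101110  new=111110  old=000000  +wl: 0
  step 3. node 2  ⊔preds=000000  new=111111  old=101110  +wl: 1
  step 4. node 3  ⊔preds=100010  new=001000  old=000000  +wl: 
  step 5. node 4  ⊔preds=111110  new=010101  old=000000  +wl: 
  step 6. node 5  ⊔preds=110111  new=011111  old=000000  +wl: 
  step 7. node 0  ⊔preds=111111  new=110011  old=100010  +wl: 3,4,5
  step 8. node 1  ⊔preds=111111  new=111111  old=111110  +wl: 0
  step 9. node 3  ⊔preds=110011  new=001001  old=001000  +wl: 
  step 10. node 4  ⊔preds=111111  new=010101  stable
  step 11. node 5  ⊔preds=110111  new=011111  stable
  step 12. node 0  ⊔preds=111111  new=110011  stable

Least fixpoint reached:
  node 0: 110011
  node 1: 111111
  node 2: 111111
  node 3: 001001
  node 4: 010101
  node 5: 011111

001001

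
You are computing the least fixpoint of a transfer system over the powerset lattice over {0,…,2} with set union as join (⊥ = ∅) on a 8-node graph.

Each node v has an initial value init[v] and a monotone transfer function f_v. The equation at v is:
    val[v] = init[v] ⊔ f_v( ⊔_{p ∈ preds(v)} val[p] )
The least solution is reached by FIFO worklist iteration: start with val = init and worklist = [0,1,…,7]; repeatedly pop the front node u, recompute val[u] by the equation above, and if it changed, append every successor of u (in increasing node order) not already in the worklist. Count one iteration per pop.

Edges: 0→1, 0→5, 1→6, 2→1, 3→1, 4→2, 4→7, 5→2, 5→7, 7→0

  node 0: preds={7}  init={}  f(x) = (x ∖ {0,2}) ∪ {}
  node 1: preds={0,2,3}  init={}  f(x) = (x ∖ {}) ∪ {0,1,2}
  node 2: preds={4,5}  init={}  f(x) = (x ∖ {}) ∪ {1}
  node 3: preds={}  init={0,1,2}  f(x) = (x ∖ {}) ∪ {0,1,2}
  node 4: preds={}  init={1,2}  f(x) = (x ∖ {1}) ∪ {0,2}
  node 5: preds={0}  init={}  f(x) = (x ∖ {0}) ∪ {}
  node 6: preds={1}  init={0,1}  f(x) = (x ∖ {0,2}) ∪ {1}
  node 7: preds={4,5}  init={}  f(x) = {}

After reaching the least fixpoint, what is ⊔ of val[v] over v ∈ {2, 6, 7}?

Trace (11 dequeues):
  [1] u=0 | in {} | out {} | ==
  [2] u=1 | in {0,1,2} | out {0,1,2} | prev {} | push {}
  [3] u=2 | in {1,2} | out {1,2} | prev {} | push {1}
  [4] u=3 | in {} | out {0,1,2} | ==
  [5] u=4 | in {} | out {0,1,2} | prev {1,2} | push {2}
  [6] u=5 | in {} | out {} | ==
  [7] u=6 | in {0,1,2} | out {0,1} | ==
  [8] u=7 | in {0,1,2} | out {} | ==
  [9] u=1 | in {0,1,2} | out {0,1,2} | ==
  [10] u=2 | in {0,1,2} | out {0,1,2} | prev {1,2} | push {1}
  [11] u=1 | in {0,1,2} | out {0,1,2} | ==

Converged values:
  [0] {}
  [1] {0,1,2}
  [2] {0,1,2}
  [3] {0,1,2}
  [4] {0,1,2}
  [5] {}
  [6] {0,1}
  [7] {}

{0,1,2}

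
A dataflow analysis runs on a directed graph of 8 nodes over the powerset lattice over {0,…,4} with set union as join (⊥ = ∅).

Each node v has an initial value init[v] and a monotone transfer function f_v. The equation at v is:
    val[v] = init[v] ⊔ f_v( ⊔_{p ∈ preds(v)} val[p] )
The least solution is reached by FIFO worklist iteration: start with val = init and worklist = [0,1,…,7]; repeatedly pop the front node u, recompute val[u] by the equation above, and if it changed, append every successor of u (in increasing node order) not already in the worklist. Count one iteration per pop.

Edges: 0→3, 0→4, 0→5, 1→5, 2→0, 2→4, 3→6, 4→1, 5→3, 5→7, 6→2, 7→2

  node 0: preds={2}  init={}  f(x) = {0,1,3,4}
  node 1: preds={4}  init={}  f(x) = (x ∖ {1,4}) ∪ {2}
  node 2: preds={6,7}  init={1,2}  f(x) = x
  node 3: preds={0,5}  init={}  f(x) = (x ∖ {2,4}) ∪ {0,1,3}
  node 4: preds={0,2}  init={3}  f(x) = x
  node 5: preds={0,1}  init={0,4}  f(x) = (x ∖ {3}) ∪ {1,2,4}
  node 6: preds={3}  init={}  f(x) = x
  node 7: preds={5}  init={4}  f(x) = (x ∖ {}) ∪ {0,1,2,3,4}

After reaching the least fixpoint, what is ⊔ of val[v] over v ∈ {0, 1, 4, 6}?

{0,1,2,3,4}

Iteration log — 15 steps:
  step 1. node 0  ⊔preds={1,2}  new={0,1,3,4}  old={}  +wl: 
  step 2. node 1  ⊔preds={3}  new={2,3}  old={}  +wl: 
  step 3. node 2  ⊔preds={4}  new={1,2,4}  old={1,2}  +wl: 0
  step 4. node 3  ⊔preds={0,1,3,4}  new={0,1,3}  old={}  +wl: 
  step 5. node 4  ⊔preds={0,1,2,3,4}  new={0,1,2,3,4}  old={3}  +wl: 1
  step 6. node 5  ⊔preds={0,1,2,3,4}  new={0,1,2,4}  old={0,4}  +wl: 3
  step 7. node 6  ⊔preds={0,1,3}  new={0,1,3}  old={}  +wl: 2
  step 8. node 7  ⊔preds={0,1,2,4}  new={0,1,2,3,4}  old={4}  +wl: 
  step 9. node 0  ⊔preds={1,2,4}  new={0,1,3,4}  stable
  step 10. node 1  ⊔preds={0,1,2,3,4}  new={0,2,3}  old={2,3}  +wl: 5
  step 11. node 3  ⊔preds={0,1,2,3,4}  new={0,1,3}  stable
  step 12. node 2  ⊔preds={0,1,2,3,4}  new={0,1,2,3,4}  old={1,2,4}  +wl: 0,4
  step 13. node 5  ⊔preds={0,1,2,3,4}  new={0,1,2,4}  stable
  step 14. node 0  ⊔preds={0,1,2,3,4}  new={0,1,3,4}  stable
  step 15. node 4  ⊔preds={0,1,2,3,4}  new={0,1,2,3,4}  stable

Least fixpoint reached:
  node 0: {0,1,3,4}
  node 1: {0,2,3}
  node 2: {0,1,2,3,4}
  node 3: {0,1,3}
  node 4: {0,1,2,3,4}
  node 5: {0,1,2,4}
  node 6: {0,1,3}
  node 7: {0,1,2,3,4}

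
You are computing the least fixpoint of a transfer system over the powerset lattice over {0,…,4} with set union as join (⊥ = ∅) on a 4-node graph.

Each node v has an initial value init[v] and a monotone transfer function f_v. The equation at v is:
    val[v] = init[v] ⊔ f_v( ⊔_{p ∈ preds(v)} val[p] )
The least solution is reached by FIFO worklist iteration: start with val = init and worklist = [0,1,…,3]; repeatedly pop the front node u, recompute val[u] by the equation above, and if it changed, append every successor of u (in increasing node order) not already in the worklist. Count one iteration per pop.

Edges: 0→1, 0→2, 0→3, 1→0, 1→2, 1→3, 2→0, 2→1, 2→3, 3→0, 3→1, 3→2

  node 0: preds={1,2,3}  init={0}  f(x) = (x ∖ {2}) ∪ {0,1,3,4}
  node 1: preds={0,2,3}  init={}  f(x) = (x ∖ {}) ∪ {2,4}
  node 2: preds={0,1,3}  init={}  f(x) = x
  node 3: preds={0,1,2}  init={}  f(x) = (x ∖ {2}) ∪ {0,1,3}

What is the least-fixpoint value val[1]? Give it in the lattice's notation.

{0,1,2,3,4}

Trace (7 dequeues):
  [1] u=0 | in {} | out {0,1,3,4} | prev {0} | push {}
  [2] u=1 | in {0,1,3,4} | out {0,1,2,3,4} | prev {} | push {0}
  [3] u=2 | in {0,1,2,3,4} | out {0,1,2,3,4} | prev {} | push {1}
  [4] u=3 | in {0,1,2,3,4} | out {0,1,3,4} | prev {} | push {2}
  [5] u=0 | in {0,1,2,3,4} | out {0,1,3,4} | ==
  [6] u=1 | in {0,1,2,3,4} | out {0,1,2,3,4} | ==
  [7] u=2 | in {0,1,2,3,4} | out {0,1,2,3,4} | ==

Converged values:
  [0] {0,1,3,4}
  [1] {0,1,2,3,4}
  [2] {0,1,2,3,4}
  [3] {0,1,3,4}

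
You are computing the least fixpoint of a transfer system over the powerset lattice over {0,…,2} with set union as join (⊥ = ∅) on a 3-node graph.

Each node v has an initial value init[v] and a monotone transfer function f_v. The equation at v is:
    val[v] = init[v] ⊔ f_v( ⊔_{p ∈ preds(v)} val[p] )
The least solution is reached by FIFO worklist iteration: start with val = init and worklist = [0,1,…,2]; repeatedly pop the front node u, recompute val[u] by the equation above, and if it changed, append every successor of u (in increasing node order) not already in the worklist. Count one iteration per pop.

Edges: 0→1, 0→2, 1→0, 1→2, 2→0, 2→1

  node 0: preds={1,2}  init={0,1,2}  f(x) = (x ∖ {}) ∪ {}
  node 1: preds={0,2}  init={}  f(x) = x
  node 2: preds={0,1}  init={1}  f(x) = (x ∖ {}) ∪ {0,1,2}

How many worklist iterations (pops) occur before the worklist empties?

Trace (5 dequeues):
  [1] u=0 | in {1} | out {0,1,2} | ==
  [2] u=1 | in {0,1,2} | out {0,1,2} | prev {} | push {0}
  [3] u=2 | in {0,1,2} | out {0,1,2} | prev {1} | push {1}
  [4] u=0 | in {0,1,2} | out {0,1,2} | ==
  [5] u=1 | in {0,1,2} | out {0,1,2} | ==

Converged values:
  [0] {0,1,2}
  [1] {0,1,2}
  [2] {0,1,2}

5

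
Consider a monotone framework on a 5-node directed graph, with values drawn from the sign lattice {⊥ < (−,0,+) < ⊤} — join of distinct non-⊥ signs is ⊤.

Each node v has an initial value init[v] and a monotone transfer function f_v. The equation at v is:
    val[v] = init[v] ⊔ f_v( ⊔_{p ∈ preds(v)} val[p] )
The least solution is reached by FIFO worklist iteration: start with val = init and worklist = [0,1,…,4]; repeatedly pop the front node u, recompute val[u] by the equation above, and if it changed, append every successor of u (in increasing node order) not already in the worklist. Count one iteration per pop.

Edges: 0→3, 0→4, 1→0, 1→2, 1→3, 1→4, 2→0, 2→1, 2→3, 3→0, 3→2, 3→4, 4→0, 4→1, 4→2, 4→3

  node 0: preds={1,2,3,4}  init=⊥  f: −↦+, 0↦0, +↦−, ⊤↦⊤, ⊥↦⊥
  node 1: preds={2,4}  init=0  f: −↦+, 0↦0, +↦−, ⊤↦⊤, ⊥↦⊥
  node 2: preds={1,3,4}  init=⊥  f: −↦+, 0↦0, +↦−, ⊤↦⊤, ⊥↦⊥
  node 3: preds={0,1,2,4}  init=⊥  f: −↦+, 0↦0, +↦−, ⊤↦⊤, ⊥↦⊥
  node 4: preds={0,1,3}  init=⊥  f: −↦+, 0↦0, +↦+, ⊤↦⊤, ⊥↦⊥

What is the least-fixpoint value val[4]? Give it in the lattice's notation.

0

Worklist (9 pops):
  #1 pop 0: in=0 → 0 (was ⊥); enqueue []
  #2 pop 1: in=⊥ → 0 (no change)
  #3 pop 2: in=0 → 0 (was ⊥); enqueue [0,1]
  #4 pop 3: in=0 → 0 (was ⊥); enqueue [2]
  #5 pop 4: in=0 → 0 (was ⊥); enqueue [3]
  #6 pop 0: in=0 → 0 (no change)
  #7 pop 1: in=0 → 0 (no change)
  #8 pop 2: in=0 → 0 (no change)
  #9 pop 3: in=0 → 0 (no change)

Fixpoint:
  val[0] = 0
  val[1] = 0
  val[2] = 0
  val[3] = 0
  val[4] = 0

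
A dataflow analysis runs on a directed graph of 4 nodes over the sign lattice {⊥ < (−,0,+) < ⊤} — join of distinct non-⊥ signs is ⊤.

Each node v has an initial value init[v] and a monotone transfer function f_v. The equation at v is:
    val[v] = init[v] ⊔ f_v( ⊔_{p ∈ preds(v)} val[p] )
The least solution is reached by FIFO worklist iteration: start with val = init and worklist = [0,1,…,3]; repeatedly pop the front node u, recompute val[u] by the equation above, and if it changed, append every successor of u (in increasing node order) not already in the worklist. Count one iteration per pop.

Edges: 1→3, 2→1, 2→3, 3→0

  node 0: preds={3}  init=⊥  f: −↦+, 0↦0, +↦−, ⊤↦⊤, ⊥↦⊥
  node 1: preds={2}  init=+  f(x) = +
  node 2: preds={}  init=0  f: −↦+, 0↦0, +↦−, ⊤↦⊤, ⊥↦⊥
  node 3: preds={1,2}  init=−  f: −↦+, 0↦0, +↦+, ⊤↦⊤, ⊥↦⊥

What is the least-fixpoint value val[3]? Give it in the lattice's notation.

Trace (5 dequeues):
  [1] u=0 | in − | out + | prev ⊥ | push {}
  [2] u=1 | in 0 | out + | ==
  [3] u=2 | in ⊥ | out 0 | ==
  [4] u=3 | in ⊤ | out ⊤ | prev − | push {0}
  [5] u=0 | in ⊤ | out ⊤ | prev + | push {}

Converged values:
  [0] ⊤
  [1] +
  [2] 0
  [3] ⊤

⊤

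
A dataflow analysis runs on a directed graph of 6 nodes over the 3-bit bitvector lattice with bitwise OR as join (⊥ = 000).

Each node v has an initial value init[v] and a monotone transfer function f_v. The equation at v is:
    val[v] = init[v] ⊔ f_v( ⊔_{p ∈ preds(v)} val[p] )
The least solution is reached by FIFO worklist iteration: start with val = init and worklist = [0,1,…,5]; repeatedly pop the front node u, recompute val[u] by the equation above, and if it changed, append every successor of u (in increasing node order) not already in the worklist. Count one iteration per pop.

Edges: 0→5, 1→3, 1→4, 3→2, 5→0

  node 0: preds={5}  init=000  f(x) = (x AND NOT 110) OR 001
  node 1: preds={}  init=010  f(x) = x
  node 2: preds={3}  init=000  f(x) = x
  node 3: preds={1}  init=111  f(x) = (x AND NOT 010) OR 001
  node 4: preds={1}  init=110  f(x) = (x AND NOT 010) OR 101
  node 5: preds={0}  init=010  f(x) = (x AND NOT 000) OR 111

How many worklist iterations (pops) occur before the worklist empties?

7

Iteration log — 7 steps:
  step 1. node 0  ⊔preds=010  new=001  old=000  +wl: 
  step 2. node 1  ⊔preds=000  new=010  stable
  step 3. node 2  ⊔preds=111  new=111  old=000  +wl: 
  step 4. node 3  ⊔preds=010  new=111  stable
  step 5. node 4  ⊔preds=010  new=111  old=110  +wl: 
  step 6. node 5  ⊔preds=001  new=111  old=010  +wl: 0
  step 7. node 0  ⊔preds=111  new=001  stable

Least fixpoint reached:
  node 0: 001
  node 1: 010
  node 2: 111
  node 3: 111
  node 4: 111
  node 5: 111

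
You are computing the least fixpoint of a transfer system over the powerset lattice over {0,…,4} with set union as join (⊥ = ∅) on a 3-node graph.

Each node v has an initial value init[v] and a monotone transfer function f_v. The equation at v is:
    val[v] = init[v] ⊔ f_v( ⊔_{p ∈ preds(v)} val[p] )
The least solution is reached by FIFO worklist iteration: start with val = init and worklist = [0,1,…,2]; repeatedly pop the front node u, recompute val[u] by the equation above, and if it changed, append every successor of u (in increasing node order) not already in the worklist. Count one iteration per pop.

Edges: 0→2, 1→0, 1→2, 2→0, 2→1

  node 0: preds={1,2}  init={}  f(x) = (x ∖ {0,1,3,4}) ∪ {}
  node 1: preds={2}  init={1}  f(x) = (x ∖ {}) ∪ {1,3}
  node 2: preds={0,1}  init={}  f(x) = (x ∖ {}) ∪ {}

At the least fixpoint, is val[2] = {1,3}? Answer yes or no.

yes

Trace (5 dequeues):
  [1] u=0 | in {1} | out {} | ==
  [2] u=1 | in {} | out {1,3} | prev {1} | push {0}
  [3] u=2 | in {1,3} | out {1,3} | prev {} | push {1}
  [4] u=0 | in {1,3} | out {} | ==
  [5] u=1 | in {1,3} | out {1,3} | ==

Converged values:
  [0] {}
  [1] {1,3}
  [2] {1,3}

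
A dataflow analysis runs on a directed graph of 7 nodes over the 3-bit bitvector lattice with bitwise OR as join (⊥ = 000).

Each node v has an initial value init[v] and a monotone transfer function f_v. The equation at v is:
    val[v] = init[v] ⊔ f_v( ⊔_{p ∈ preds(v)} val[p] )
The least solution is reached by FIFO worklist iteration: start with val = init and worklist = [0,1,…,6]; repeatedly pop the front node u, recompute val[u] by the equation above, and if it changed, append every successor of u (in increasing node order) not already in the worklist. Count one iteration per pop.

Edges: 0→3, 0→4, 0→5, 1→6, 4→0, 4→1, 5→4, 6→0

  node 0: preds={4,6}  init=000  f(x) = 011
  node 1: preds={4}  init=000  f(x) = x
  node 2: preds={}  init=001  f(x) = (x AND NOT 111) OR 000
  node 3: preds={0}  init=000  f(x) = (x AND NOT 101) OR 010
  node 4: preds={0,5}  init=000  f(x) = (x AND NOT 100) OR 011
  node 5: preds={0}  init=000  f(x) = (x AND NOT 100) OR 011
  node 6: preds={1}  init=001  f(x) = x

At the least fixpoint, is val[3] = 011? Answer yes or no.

Trace (12 dequeues):
  [1] u=0 | in 001 | out 011 | prev 000 | push {}
  [2] u=1 | in 000 | out 000 | ==
  [3] u=2 | in 000 | out 001 | ==
  [4] u=3 | in 011 | out 010 | prev 000 | push {}
  [5] u=4 | in 011 | out 011 | prev 000 | push {0,1}
  [6] u=5 | in 011 | out 011 | prev 000 | push {4}
  [7] u=6 | in 000 | out 001 | ==
  [8] u=0 | in 011 | out 011 | ==
  [9] u=1 | in 011 | out 011 | prev 000 | push {6}
  [10] u=4 | in 011 | out 011 | ==
  [11] u=6 | in 011 | out 011 | prev 001 | push {0}
  [12] u=0 | in 011 | out 011 | ==

Converged values:
  [0] 011
  [1] 011
  [2] 001
  [3] 010
  [4] 011
  [5] 011
  [6] 011

no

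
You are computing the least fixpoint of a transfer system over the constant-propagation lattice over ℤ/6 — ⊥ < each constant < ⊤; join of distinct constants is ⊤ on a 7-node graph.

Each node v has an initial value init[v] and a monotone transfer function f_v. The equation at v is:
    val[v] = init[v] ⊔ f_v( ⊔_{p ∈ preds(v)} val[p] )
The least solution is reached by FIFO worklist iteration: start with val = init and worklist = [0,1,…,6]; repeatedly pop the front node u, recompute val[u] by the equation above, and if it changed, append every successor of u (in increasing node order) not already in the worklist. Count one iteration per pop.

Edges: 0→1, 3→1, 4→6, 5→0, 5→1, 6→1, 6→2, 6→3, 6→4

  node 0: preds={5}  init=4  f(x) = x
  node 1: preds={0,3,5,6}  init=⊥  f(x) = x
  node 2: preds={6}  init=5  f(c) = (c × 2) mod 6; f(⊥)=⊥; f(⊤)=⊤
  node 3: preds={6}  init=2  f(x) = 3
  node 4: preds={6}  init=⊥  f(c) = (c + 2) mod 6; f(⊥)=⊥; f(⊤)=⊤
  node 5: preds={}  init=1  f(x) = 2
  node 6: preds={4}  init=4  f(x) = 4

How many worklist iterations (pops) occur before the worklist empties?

Worklist (9 pops):
  #1 pop 0: in=1 → ⊤ (was 4); enqueue []
  #2 pop 1: in=⊤ → ⊤ (was ⊥); enqueue []
  #3 pop 2: in=4 → ⊤ (was 5); enqueue []
  #4 pop 3: in=4 → ⊤ (was 2); enqueue [1]
  #5 pop 4: in=4 → 0 (was ⊥); enqueue []
  #6 pop 5: in=⊥ → ⊤ (was 1); enqueue [0]
  #7 pop 6: in=0 → 4 (no change)
  #8 pop 1: in=⊤ → ⊤ (no change)
  #9 pop 0: in=⊤ → ⊤ (no change)

Fixpoint:
  val[0] = ⊤
  val[1] = ⊤
  val[2] = ⊤
  val[3] = ⊤
  val[4] = 0
  val[5] = ⊤
  val[6] = 4

9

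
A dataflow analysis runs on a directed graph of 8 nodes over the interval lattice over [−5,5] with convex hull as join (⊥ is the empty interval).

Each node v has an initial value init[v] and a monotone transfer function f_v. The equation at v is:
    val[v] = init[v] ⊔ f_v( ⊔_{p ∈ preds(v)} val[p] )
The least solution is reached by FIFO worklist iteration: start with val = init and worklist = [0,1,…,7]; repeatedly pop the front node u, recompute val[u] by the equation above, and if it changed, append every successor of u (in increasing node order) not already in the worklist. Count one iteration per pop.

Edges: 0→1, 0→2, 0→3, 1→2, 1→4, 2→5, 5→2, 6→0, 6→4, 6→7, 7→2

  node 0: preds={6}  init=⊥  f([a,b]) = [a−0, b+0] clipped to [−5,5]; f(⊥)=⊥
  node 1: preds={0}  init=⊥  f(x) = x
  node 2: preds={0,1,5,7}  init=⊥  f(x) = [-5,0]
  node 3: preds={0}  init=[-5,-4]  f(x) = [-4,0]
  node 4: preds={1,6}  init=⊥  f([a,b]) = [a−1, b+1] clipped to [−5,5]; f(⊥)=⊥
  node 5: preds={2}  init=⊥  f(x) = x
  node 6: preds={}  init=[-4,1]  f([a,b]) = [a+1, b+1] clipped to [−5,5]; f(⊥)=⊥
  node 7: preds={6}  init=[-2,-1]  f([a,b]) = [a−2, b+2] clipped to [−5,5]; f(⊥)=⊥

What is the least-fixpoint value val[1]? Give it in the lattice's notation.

Iteration log — 9 steps:
  step 1. node 0  ⊔preds=[-4,1]  new=[-4,1]  old=⊥  +wl: 
  step 2. node 1  ⊔preds=[-4,1]  new=[-4,1]  old=⊥  +wl: 
  step 3. node 2  ⊔preds=[-4,1]  new=[-5,0]  old=⊥  +wl: 
  step 4. node 3  ⊔preds=[-4,1]  new=[-5,0]  old=[-5,-4]  +wl: 
  step 5. node 4  ⊔preds=[-4,1]  new=[-5,2]  old=⊥  +wl: 
  step 6. node 5  ⊔preds=[-5,0]  new=[-5,0]  old=⊥  +wl: 2
  step 7. node 6  ⊔preds=⊥  new=[-4,1]  stable
  step 8. node 7  ⊔preds=[-4,1]  new=[-5,3]  old=[-2,-1]  +wl: 
  step 9. node 2  ⊔preds=[-5,3]  new=[-5,0]  stable

Least fixpoint reached:
  node 0: [-4,1]
  node 1: [-4,1]
  node 2: [-5,0]
  node 3: [-5,0]
  node 4: [-5,2]
  node 5: [-5,0]
  node 6: [-4,1]
  node 7: [-5,3]

[-4,1]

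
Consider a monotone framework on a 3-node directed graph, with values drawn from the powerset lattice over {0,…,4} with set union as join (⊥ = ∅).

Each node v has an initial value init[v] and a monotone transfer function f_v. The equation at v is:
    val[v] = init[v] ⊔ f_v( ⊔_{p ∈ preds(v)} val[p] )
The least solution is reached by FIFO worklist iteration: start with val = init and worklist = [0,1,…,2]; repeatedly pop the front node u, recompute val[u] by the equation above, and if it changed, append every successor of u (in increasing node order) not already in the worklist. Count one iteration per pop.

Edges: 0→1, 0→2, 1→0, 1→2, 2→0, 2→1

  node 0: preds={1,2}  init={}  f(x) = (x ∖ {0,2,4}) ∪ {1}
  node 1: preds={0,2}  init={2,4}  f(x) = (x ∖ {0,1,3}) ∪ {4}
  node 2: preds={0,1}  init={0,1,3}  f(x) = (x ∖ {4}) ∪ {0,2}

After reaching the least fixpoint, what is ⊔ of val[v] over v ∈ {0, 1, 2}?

Iteration log — 5 steps:
  step 1. node 0  ⊔preds={0,1,2,3,4}  new={1,3}  old={}  +wl: 
  step 2. node 1  ⊔preds={0,1,3}  new={2,4}  stable
  step 3. node 2  ⊔preds={1,2,3,4}  new={0,1,2,3}  old={0,1,3}  +wl: 0,1
  step 4. node 0  ⊔preds={0,1,2,3,4}  new={1,3}  stable
  step 5. node 1  ⊔preds={0,1,2,3}  new={2,4}  stable

Least fixpoint reached:
  node 0: {1,3}
  node 1: {2,4}
  node 2: {0,1,2,3}

{0,1,2,3,4}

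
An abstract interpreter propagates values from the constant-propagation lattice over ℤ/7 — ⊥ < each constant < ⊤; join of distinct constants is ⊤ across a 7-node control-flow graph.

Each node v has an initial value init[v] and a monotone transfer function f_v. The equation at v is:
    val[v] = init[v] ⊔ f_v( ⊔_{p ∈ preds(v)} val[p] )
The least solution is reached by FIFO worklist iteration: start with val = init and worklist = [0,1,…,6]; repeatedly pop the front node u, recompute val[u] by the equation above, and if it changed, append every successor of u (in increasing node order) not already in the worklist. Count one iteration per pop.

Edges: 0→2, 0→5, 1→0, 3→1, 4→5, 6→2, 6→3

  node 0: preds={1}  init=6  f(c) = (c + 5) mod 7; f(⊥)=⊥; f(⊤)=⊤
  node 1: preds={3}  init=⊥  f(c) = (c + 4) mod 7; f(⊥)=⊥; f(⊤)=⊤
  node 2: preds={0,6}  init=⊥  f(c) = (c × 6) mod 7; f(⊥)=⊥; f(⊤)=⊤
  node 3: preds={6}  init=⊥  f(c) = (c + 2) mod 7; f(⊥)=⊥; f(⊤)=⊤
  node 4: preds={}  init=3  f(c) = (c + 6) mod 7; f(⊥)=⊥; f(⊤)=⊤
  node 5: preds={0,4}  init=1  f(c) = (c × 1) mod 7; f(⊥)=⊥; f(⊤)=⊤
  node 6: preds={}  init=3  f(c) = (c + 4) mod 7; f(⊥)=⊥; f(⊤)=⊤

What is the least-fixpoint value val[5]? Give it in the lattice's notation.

Iteration log — 11 steps:
  step 1. node 0  ⊔preds=⊥  new=6  stable
  step 2. node 1  ⊔preds=⊥  new=⊥  stable
  step 3. node 2  ⊔preds=⊤  new=⊤  old=⊥  +wl: 
  step 4. node 3  ⊔preds=3  new=5  old=⊥  +wl: 1
  step 5. node 4  ⊔preds=⊥  new=3  stable
  step 6. node 5  ⊔preds=⊤  new=⊤  old=1  +wl: 
  step 7. node 6  ⊔preds=⊥  new=3  stable
  step 8. node 1  ⊔preds=5  new=2  old=⊥  +wl: 0
  step 9. node 0  ⊔preds=2  new=⊤  old=6  +wl: 2,5
  step 10. node 2  ⊔preds=⊤  new=⊤  stable
  step 11. node 5  ⊔preds=⊤  new=⊤  stable

Least fixpoint reached:
  node 0: ⊤
  node 1: 2
  node 2: ⊤
  node 3: 5
  node 4: 3
  node 5: ⊤
  node 6: 3

⊤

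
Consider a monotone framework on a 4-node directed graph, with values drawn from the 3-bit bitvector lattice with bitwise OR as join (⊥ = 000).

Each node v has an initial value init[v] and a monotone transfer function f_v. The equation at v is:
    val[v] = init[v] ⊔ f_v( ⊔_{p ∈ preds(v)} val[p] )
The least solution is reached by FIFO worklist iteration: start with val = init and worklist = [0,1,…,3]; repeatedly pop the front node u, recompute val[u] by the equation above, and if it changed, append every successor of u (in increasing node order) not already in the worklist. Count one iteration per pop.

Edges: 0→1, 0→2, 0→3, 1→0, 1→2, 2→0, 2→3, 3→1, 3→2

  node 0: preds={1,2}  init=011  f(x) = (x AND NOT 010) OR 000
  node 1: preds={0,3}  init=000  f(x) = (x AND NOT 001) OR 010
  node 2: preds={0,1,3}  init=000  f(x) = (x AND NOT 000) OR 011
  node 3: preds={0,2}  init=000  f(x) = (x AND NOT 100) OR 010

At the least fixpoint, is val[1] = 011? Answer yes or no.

no

Worklist (7 pops):
  #1 pop 0: in=000 → 011 (no change)
  #2 pop 1: in=011 → 010 (was 000); enqueue [0]
  #3 pop 2: in=011 → 011 (was 000); enqueue []
  #4 pop 3: in=011 → 011 (was 000); enqueue [1,2]
  #5 pop 0: in=011 → 011 (no change)
  #6 pop 1: in=011 → 010 (no change)
  #7 pop 2: in=011 → 011 (no change)

Fixpoint:
  val[0] = 011
  val[1] = 010
  val[2] = 011
  val[3] = 011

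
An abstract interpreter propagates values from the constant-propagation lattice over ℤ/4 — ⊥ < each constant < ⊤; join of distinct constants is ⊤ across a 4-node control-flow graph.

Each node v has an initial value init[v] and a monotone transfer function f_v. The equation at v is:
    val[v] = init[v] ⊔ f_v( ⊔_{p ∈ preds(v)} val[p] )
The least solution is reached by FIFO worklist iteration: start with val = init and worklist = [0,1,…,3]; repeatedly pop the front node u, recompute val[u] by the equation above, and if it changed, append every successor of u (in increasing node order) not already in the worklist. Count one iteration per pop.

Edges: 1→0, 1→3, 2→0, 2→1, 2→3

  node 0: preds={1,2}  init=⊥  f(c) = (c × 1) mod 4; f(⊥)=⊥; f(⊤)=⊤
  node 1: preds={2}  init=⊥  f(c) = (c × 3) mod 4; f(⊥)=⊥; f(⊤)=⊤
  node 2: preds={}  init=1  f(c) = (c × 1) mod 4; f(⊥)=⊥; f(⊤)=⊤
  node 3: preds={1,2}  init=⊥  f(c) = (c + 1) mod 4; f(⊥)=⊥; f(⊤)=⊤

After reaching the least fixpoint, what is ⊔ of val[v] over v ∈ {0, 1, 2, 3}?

Worklist (5 pops):
  #1 pop 0: in=1 → 1 (was ⊥); enqueue []
  #2 pop 1: in=1 → 3 (was ⊥); enqueue [0]
  #3 pop 2: in=⊥ → 1 (no change)
  #4 pop 3: in=⊤ → ⊤ (was ⊥); enqueue []
  #5 pop 0: in=⊤ → ⊤ (was 1); enqueue []

Fixpoint:
  val[0] = ⊤
  val[1] = 3
  val[2] = 1
  val[3] = ⊤

⊤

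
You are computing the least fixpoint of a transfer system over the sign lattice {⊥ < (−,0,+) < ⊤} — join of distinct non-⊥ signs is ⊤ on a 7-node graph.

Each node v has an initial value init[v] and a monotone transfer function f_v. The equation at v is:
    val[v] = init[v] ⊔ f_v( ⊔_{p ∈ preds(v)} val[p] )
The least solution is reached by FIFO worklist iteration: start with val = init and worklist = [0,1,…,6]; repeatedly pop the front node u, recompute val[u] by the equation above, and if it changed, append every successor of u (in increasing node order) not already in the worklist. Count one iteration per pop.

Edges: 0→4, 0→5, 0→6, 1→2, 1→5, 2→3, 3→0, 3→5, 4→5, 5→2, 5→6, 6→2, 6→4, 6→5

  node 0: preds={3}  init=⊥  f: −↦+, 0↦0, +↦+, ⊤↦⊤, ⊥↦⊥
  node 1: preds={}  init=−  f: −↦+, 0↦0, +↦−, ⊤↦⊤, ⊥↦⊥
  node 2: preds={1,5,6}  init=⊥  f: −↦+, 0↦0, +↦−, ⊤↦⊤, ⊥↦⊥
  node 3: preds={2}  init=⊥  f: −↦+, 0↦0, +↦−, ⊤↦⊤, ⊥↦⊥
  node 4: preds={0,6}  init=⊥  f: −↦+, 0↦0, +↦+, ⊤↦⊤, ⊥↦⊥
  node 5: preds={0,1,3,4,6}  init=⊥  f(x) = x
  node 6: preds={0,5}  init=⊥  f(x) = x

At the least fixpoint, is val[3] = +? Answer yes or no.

Trace (20 dequeues):
  [1] u=0 | in ⊥ | out ⊥ | ==
  [2] u=1 | in ⊥ | out − | ==
  [3] u=2 | in − | out + | prev ⊥ | push {}
  [4] u=3 | in + | out − | prev ⊥ | push {0}
  [5] u=4 | in ⊥ | out ⊥ | ==
  [6] u=5 | in − | out − | prev ⊥ | push {2}
  [7] u=6 | in − | out − | prev ⊥ | push {4,5}
  [8] u=0 | in − | out + | prev ⊥ | push {6}
  [9] u=2 | in − | out + | ==
  [10] u=4 | in ⊤ | out ⊤ | prev ⊥ | push {}
  [11] u=5 | in ⊤ | out ⊤ | prev − | push {2}
  [12] u=6 | in ⊤ | out ⊤ | prev − | push {4,5}
  [13] u=2 | in ⊤ | out ⊤ | prev + | push {3}
  [14] u=4 | in ⊤ | out ⊤ | ==
  [15] u=5 | in ⊤ | out ⊤ | ==
  [16] u=3 | in ⊤ | out ⊤ | prev − | push {0,5}
  [17] u=0 | in ⊤ | out ⊤ | prev + | push {4,6}
  [18] u=5 | in ⊤ | out ⊤ | ==
  [19] u=4 | in ⊤ | out ⊤ | ==
  [20] u=6 | in ⊤ | out ⊤ | ==

Converged values:
  [0] ⊤
  [1] −
  [2] ⊤
  [3] ⊤
  [4] ⊤
  [5] ⊤
  [6] ⊤

no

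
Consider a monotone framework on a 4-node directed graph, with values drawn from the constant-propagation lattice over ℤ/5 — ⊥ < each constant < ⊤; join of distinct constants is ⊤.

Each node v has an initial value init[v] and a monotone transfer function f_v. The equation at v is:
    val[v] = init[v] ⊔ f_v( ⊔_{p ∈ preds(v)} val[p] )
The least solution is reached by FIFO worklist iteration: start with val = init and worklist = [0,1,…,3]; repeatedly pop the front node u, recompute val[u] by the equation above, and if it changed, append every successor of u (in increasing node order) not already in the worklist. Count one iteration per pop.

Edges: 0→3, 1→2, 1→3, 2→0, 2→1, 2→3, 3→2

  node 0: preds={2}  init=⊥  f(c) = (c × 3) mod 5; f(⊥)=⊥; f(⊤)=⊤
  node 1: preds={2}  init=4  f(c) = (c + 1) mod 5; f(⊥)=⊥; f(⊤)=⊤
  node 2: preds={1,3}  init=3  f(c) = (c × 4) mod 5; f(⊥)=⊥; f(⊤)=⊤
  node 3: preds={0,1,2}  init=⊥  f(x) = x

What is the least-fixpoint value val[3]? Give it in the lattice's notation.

Iteration log — 8 steps:
  step 1. node 0  ⊔preds=3  new=4  old=⊥  +wl: 
  step 2. node 1  ⊔preds=3  new=4  stable
  step 3. node 2  ⊔preds=4  new=⊤  old=3  +wl: 0,1
  step 4. node 3  ⊔preds=⊤  new=⊤  old=⊥  +wl: 2
  step 5. node 0  ⊔preds=⊤  new=⊤  old=4  +wl: 3
  step 6. node 1  ⊔preds=⊤  new=⊤  old=4  +wl: 
  step 7. node 2  ⊔preds=⊤  new=⊤  stable
  step 8. node 3  ⊔preds=⊤  new=⊤  stable

Least fixpoint reached:
  node 0: ⊤
  node 1: ⊤
  node 2: ⊤
  node 3: ⊤

⊤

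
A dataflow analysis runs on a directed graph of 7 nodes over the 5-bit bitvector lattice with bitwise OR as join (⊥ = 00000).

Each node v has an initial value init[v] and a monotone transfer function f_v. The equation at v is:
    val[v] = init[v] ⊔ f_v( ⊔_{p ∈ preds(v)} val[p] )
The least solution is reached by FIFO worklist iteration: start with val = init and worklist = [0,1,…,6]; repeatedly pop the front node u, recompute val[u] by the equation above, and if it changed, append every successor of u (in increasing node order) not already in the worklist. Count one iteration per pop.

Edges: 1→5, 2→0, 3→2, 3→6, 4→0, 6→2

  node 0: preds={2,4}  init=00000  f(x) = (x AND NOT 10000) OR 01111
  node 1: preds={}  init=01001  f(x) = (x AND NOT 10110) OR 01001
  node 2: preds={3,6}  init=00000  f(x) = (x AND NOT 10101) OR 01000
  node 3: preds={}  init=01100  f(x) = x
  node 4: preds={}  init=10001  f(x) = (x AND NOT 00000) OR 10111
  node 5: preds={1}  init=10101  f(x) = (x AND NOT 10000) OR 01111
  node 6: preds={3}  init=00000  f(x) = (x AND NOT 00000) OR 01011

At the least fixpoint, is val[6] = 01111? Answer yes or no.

Trace (10 dequeues):
  [1] u=0 | in 10001 | out 01111 | prev 00000 | push {}
  [2] u=1 | in 00000 | out 01001 | ==
  [3] u=2 | in 01100 | out 01000 | prev 00000 | push {0}
  [4] u=3 | in 00000 | out 01100 | ==
  [5] u=4 | in 00000 | out 10111 | prev 10001 | push {}
  [6] u=5 | in 01001 | out 11111 | prev 10101 | push {}
  [7] u=6 | in 01100 | out 01111 | prev 00000 | push {2}
  [8] u=0 | in 11111 | out 01111 | ==
  [9] u=2 | in 01111 | out 01010 | prev 01000 | push {0}
  [10] u=0 | in 11111 | out 01111 | ==

Converged values:
  [0] 01111
  [1] 01001
  [2] 01010
  [3] 01100
  [4] 10111
  [5] 11111
  [6] 01111

yes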